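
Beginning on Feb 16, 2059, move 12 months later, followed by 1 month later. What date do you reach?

Advancing 12 months from February 16, 2059:
month 2 + 12 = 14, which is month 2 of year 2060 → February 2060.
Day 16 is valid in February, giving February 16, 2060.
Advancing 1 month from February 16, 2060:
month 2 + 1 = 3 → March 2060.
Day 16 is valid in March, giving March 16, 2060.

March 16, 2060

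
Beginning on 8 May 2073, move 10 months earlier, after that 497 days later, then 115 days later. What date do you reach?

March 12, 2074

Going back 10 months from May 8, 2073:
month 5 − 10 = -5, which is month 7 of year 2072 → July 2072.
Day 8 is valid in July, giving July 8, 2072.
Advancing 497 days from July 8, 2072:
July has 31 days, so 31 − 8 = 23 days remain after July 8, 2072; 497 − 23 = 474 left.
August 2072 has 31 days: 474 − 31 = 443 left.
September 2072 has 30 days: 443 − 30 = 413 left.
October 2072 has 31 days: 413 − 31 = 382 left.
November 2072 has 30 days: 382 − 30 = 352 left.
December 2072 has 31 days: 352 − 31 = 321 left.
January 2073 has 31 days: 321 − 31 = 290 left.
February 2073 has 28 days (2073 is not a leap year): 290 − 28 = 262 left.
March 2073 has 31 days: 262 − 31 = 231 left.
April 2073 has 30 days: 231 − 30 = 201 left.
May 2073 has 31 days: 201 − 31 = 170 left.
June 2073 has 30 days: 170 − 30 = 140 left.
July 2073 has 31 days: 140 − 31 = 109 left.
August 2073 has 31 days: 109 − 31 = 78 left.
September 2073 has 30 days: 78 − 30 = 48 left.
October 2073 has 31 days: 48 − 31 = 17 left.
17 days into November 2073 → November 17, 2073.
Counting forward 115 days from November 17, 2073:
November has 30 days, so 30 − 17 = 13 days remain after November 17, 2073; 115 − 13 = 102 left.
December 2073 has 31 days: 102 − 31 = 71 left.
January 2074 has 31 days: 71 − 31 = 40 left.
February 2074 has 28 days (2074 is not a leap year): 40 − 28 = 12 left.
12 days into March 2074 → March 12, 2074.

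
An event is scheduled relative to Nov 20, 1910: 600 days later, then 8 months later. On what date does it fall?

March 12, 1913

Adding 600 days from November 20, 1910:
November has 30 days, so 30 − 20 = 10 days remain after November 20, 1910; 600 − 10 = 590 left.
December 1910 has 31 days: 590 − 31 = 559 left.
January 1911 has 31 days: 559 − 31 = 528 left.
February 1911 has 28 days (1911 is not a leap year): 528 − 28 = 500 left.
March 1911 has 31 days: 500 − 31 = 469 left.
April 1911 has 30 days: 469 − 30 = 439 left.
May 1911 has 31 days: 439 − 31 = 408 left.
June 1911 has 30 days: 408 − 30 = 378 left.
July 1911 has 31 days: 378 − 31 = 347 left.
August 1911 has 31 days: 347 − 31 = 316 left.
September 1911 has 30 days: 316 − 30 = 286 left.
October 1911 has 31 days: 286 − 31 = 255 left.
November 1911 has 30 days: 255 − 30 = 225 left.
December 1911 has 31 days: 225 − 31 = 194 left.
January 1912 has 31 days: 194 − 31 = 163 left.
February 1912 has 29 days (1912 is a leap year): 163 − 29 = 134 left.
March 1912 has 31 days: 134 − 31 = 103 left.
April 1912 has 30 days: 103 − 30 = 73 left.
May 1912 has 31 days: 73 − 31 = 42 left.
June 1912 has 30 days: 42 − 30 = 12 left.
12 days into July 1912 → July 12, 1912.
Adding 8 months from July 12, 1912:
month 7 + 8 = 15, which is month 3 of year 1913 → March 1913.
Day 12 is valid in March, giving March 12, 1913.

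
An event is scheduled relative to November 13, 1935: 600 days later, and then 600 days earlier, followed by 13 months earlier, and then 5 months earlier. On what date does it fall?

Adding 600 days from November 13, 1935:
November has 30 days, so 30 − 13 = 17 days remain after November 13, 1935; 600 − 17 = 583 left.
December 1935 has 31 days: 583 − 31 = 552 left.
January 1936 has 31 days: 552 − 31 = 521 left.
February 1936 has 29 days (1936 is a leap year): 521 − 29 = 492 left.
March 1936 has 31 days: 492 − 31 = 461 left.
April 1936 has 30 days: 461 − 30 = 431 left.
May 1936 has 31 days: 431 − 31 = 400 left.
June 1936 has 30 days: 400 − 30 = 370 left.
July 1936 has 31 days: 370 − 31 = 339 left.
August 1936 has 31 days: 339 − 31 = 308 left.
September 1936 has 30 days: 308 − 30 = 278 left.
October 1936 has 31 days: 278 − 31 = 247 left.
November 1936 has 30 days: 247 − 30 = 217 left.
December 1936 has 31 days: 217 − 31 = 186 left.
January 1937 has 31 days: 186 − 31 = 155 left.
February 1937 has 28 days (1937 is not a leap year): 155 − 28 = 127 left.
March 1937 has 31 days: 127 − 31 = 96 left.
April 1937 has 30 days: 96 − 30 = 66 left.
May 1937 has 31 days: 66 − 31 = 35 left.
June 1937 has 30 days: 35 − 30 = 5 left.
5 days into July 1937 → July 5, 1937.
Counting back 600 days from July 5, 1937:
Going back 5 days from July 5, 1937 reaches the end of the previous month; 600 − 5 = 595 left.
June 1937 has 30 days: 595 − 30 = 565 left.
May 1937 has 31 days: 565 − 31 = 534 left.
April 1937 has 30 days: 534 − 30 = 504 left.
March 1937 has 31 days: 504 − 31 = 473 left.
February 1937 has 28 days (1937 is not a leap year): 473 − 28 = 445 left.
January 1937 has 31 days: 445 − 31 = 414 left.
December 1936 has 31 days: 414 − 31 = 383 left.
November 1936 has 30 days: 383 − 30 = 353 left.
October 1936 has 31 days: 353 − 31 = 322 left.
September 1936 has 30 days: 322 − 30 = 292 left.
August 1936 has 31 days: 292 − 31 = 261 left.
July 1936 has 31 days: 261 − 31 = 230 left.
June 1936 has 30 days: 230 − 30 = 200 left.
May 1936 has 31 days: 200 − 31 = 169 left.
April 1936 has 30 days: 169 − 30 = 139 left.
March 1936 has 31 days: 139 − 31 = 108 left.
February 1936 has 29 days (1936 is a leap year): 108 − 29 = 79 left.
January 1936 has 31 days: 79 − 31 = 48 left.
December 1935 has 31 days: 48 − 31 = 17 left.
November 1935 has 30 days; 30 − 17 = 13 → November 13, 1935.
Going back 13 months from November 13, 1935:
month 11 − 13 = -2, which is month 10 of year 1934 → October 1934.
Day 13 is valid in October, giving October 13, 1934.
Going back 5 months from October 13, 1934:
month 10 − 5 = 5 → May 1934.
Day 13 is valid in May, giving May 13, 1934.

May 13, 1934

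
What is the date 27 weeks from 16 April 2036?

Counting forward 27 weeks = 189 days from April 16, 2036.
April has 30 days, so 30 − 16 = 14 days remain after April 16, 2036; 189 − 14 = 175 left.
May 2036 has 31 days: 175 − 31 = 144 left.
June 2036 has 30 days: 144 − 30 = 114 left.
July 2036 has 31 days: 114 − 31 = 83 left.
August 2036 has 31 days: 83 − 31 = 52 left.
September 2036 has 30 days: 52 − 30 = 22 left.
22 days into October 2036 → October 22, 2036.

October 22, 2036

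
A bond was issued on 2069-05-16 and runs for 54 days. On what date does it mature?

July 9, 2069

Advancing 54 days from May 16, 2069.
May has 31 days, so 31 − 16 = 15 days remain after May 16, 2069; 54 − 15 = 39 left.
June 2069 has 30 days: 39 − 30 = 9 left.
9 days into July 2069 → July 9, 2069.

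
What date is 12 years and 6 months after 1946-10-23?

April 23, 1959

Advancing 12 years and 6 months from October 23, 1946.
+12 years → 1958; month 10 + 6 = 16, which is month 4 of year 1959 → April 1959.
Day 23 is valid in April, giving April 23, 1959.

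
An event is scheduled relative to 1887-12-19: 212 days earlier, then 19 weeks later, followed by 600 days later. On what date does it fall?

Subtracting 212 days from December 19, 1887:
Going back 19 days from December 19, 1887 reaches the end of the previous month; 212 − 19 = 193 left.
November 1887 has 30 days: 193 − 30 = 163 left.
October 1887 has 31 days: 163 − 31 = 132 left.
September 1887 has 30 days: 132 − 30 = 102 left.
August 1887 has 31 days: 102 − 31 = 71 left.
July 1887 has 31 days: 71 − 31 = 40 left.
June 1887 has 30 days: 40 − 30 = 10 left.
May 1887 has 31 days; 31 − 10 = 21 → May 21, 1887.
Advancing 19 weeks (= 133 days) from May 21, 1887:
May has 31 days, so 31 − 21 = 10 days remain after May 21, 1887; 133 − 10 = 123 left.
June 1887 has 30 days: 123 − 30 = 93 left.
July 1887 has 31 days: 93 − 31 = 62 left.
August 1887 has 31 days: 62 − 31 = 31 left.
September 1887 has 30 days: 31 − 30 = 1 left.
1 day into October 1887 → October 1, 1887.
Counting forward 600 days from October 1, 1887:
October has 31 days, so 31 − 1 = 30 days remain after October 1, 1887; 600 − 30 = 570 left.
November 1887 has 30 days: 570 − 30 = 540 left.
December 1887 has 31 days: 540 − 31 = 509 left.
January 1888 has 31 days: 509 − 31 = 478 left.
February 1888 has 29 days (1888 is a leap year): 478 − 29 = 449 left.
March 1888 has 31 days: 449 − 31 = 418 left.
April 1888 has 30 days: 418 − 30 = 388 left.
May 1888 has 31 days: 388 − 31 = 357 left.
June 1888 has 30 days: 357 − 30 = 327 left.
July 1888 has 31 days: 327 − 31 = 296 left.
August 1888 has 31 days: 296 − 31 = 265 left.
September 1888 has 30 days: 265 − 30 = 235 left.
October 1888 has 31 days: 235 − 31 = 204 left.
November 1888 has 30 days: 204 − 30 = 174 left.
December 1888 has 31 days: 174 − 31 = 143 left.
January 1889 has 31 days: 143 − 31 = 112 left.
February 1889 has 28 days (1889 is not a leap year): 112 − 28 = 84 left.
March 1889 has 31 days: 84 − 31 = 53 left.
April 1889 has 30 days: 53 − 30 = 23 left.
23 days into May 1889 → May 23, 1889.

May 23, 1889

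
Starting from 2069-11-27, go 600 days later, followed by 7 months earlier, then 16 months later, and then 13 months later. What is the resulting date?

May 20, 2073

Advancing 600 days from November 27, 2069:
November has 30 days, so 30 − 27 = 3 days remain after November 27, 2069; 600 − 3 = 597 left.
December 2069 has 31 days: 597 − 31 = 566 left.
January 2070 has 31 days: 566 − 31 = 535 left.
February 2070 has 28 days (2070 is not a leap year): 535 − 28 = 507 left.
March 2070 has 31 days: 507 − 31 = 476 left.
April 2070 has 30 days: 476 − 30 = 446 left.
May 2070 has 31 days: 446 − 31 = 415 left.
June 2070 has 30 days: 415 − 30 = 385 left.
July 2070 has 31 days: 385 − 31 = 354 left.
August 2070 has 31 days: 354 − 31 = 323 left.
September 2070 has 30 days: 323 − 30 = 293 left.
October 2070 has 31 days: 293 − 31 = 262 left.
November 2070 has 30 days: 262 − 30 = 232 left.
December 2070 has 31 days: 232 − 31 = 201 left.
January 2071 has 31 days: 201 − 31 = 170 left.
February 2071 has 28 days (2071 is not a leap year): 170 − 28 = 142 left.
March 2071 has 31 days: 142 − 31 = 111 left.
April 2071 has 30 days: 111 − 30 = 81 left.
May 2071 has 31 days: 81 − 31 = 50 left.
June 2071 has 30 days: 50 − 30 = 20 left.
20 days into July 2071 → July 20, 2071.
Counting back 7 months from July 20, 2071:
month 7 − 7 = 0, which is month 12 of year 2070 → December 2070.
Day 20 is valid in December, giving December 20, 2070.
Adding 16 months from December 20, 2070:
month 12 + 16 = 28, which is month 4 of year 2072 → April 2072.
Day 20 is valid in April, giving April 20, 2072.
Counting forward 13 months from April 20, 2072:
month 4 + 13 = 17, which is month 5 of year 2073 → May 2073.
Day 20 is valid in May, giving May 20, 2073.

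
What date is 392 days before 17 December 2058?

Counting back 392 days from December 17, 2058.
Going back 17 days from December 17, 2058 reaches the end of the previous month; 392 − 17 = 375 left.
November 2058 has 30 days: 375 − 30 = 345 left.
October 2058 has 31 days: 345 − 31 = 314 left.
September 2058 has 30 days: 314 − 30 = 284 left.
August 2058 has 31 days: 284 − 31 = 253 left.
July 2058 has 31 days: 253 − 31 = 222 left.
June 2058 has 30 days: 222 − 30 = 192 left.
May 2058 has 31 days: 192 − 31 = 161 left.
April 2058 has 30 days: 161 − 30 = 131 left.
March 2058 has 31 days: 131 − 31 = 100 left.
February 2058 has 28 days (2058 is not a leap year): 100 − 28 = 72 left.
January 2058 has 31 days: 72 − 31 = 41 left.
December 2057 has 31 days: 41 − 31 = 10 left.
November 2057 has 30 days; 30 − 10 = 20 → November 20, 2057.

November 20, 2057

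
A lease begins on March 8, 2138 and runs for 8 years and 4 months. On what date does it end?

Adding 8 years and 4 months from March 8, 2138.
+8 years → 2146; month 3 + 4 = 7 → July 2146.
Day 8 is valid in July, giving July 8, 2146.

July 8, 2146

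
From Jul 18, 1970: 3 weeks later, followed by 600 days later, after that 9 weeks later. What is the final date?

June 1, 1972

Advancing 3 weeks (= 21 days) from July 18, 1970:
July has 31 days, so 31 − 18 = 13 days remain after July 18, 1970; 21 − 13 = 8 left.
8 days into August 1970 → August 8, 1970.
Adding 600 days from August 8, 1970:
August has 31 days, so 31 − 8 = 23 days remain after August 8, 1970; 600 − 23 = 577 left.
September 1970 has 30 days: 577 − 30 = 547 left.
October 1970 has 31 days: 547 − 31 = 516 left.
November 1970 has 30 days: 516 − 30 = 486 left.
December 1970 has 31 days: 486 − 31 = 455 left.
January 1971 has 31 days: 455 − 31 = 424 left.
February 1971 has 28 days (1971 is not a leap year): 424 − 28 = 396 left.
March 1971 has 31 days: 396 − 31 = 365 left.
April 1971 has 30 days: 365 − 30 = 335 left.
May 1971 has 31 days: 335 − 31 = 304 left.
June 1971 has 30 days: 304 − 30 = 274 left.
July 1971 has 31 days: 274 − 31 = 243 left.
August 1971 has 31 days: 243 − 31 = 212 left.
September 1971 has 30 days: 212 − 30 = 182 left.
October 1971 has 31 days: 182 − 31 = 151 left.
November 1971 has 30 days: 151 − 30 = 121 left.
December 1971 has 31 days: 121 − 31 = 90 left.
January 1972 has 31 days: 90 − 31 = 59 left.
February 1972 has 29 days (1972 is a leap year): 59 − 29 = 30 left.
30 days into March 1972 → March 30, 1972.
Advancing 9 weeks (= 63 days) from March 30, 1972:
March has 31 days, so 31 − 30 = 1 day remains after March 30, 1972; 63 − 1 = 62 left.
April 1972 has 30 days: 62 − 30 = 32 left.
May 1972 has 31 days: 32 − 31 = 1 left.
1 day into June 1972 → June 1, 1972.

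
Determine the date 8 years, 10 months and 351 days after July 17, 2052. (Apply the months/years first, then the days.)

May 3, 2062

Adding 8 years, 10 months and 351 days from July 17, 2052: first the month/year part, then the days.
+8 years → 2060; month 7 + 10 = 17, which is month 5 of year 2061 → May 2061.
Day 17 is valid in May, giving May 17, 2061.
Now add 351 days from May 17, 2061.
May has 31 days, so 31 − 17 = 14 days remain after May 17, 2061; 351 − 14 = 337 left.
June 2061 has 30 days: 337 − 30 = 307 left.
July 2061 has 31 days: 307 − 31 = 276 left.
August 2061 has 31 days: 276 − 31 = 245 left.
September 2061 has 30 days: 245 − 30 = 215 left.
October 2061 has 31 days: 215 − 31 = 184 left.
November 2061 has 30 days: 184 − 30 = 154 left.
December 2061 has 31 days: 154 − 31 = 123 left.
January 2062 has 31 days: 123 − 31 = 92 left.
February 2062 has 28 days (2062 is not a leap year): 92 − 28 = 64 left.
March 2062 has 31 days: 64 − 31 = 33 left.
April 2062 has 30 days: 33 − 30 = 3 left.
3 days into May 2062 → May 3, 2062.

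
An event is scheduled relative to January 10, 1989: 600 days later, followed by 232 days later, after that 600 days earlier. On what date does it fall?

August 30, 1989

Advancing 600 days from January 10, 1989:
January has 31 days, so 31 − 10 = 21 days remain after January 10, 1989; 600 − 21 = 579 left.
February 1989 has 28 days (1989 is not a leap year): 579 − 28 = 551 left.
March 1989 has 31 days: 551 − 31 = 520 left.
April 1989 has 30 days: 520 − 30 = 490 left.
May 1989 has 31 days: 490 − 31 = 459 left.
June 1989 has 30 days: 459 − 30 = 429 left.
July 1989 has 31 days: 429 − 31 = 398 left.
August 1989 has 31 days: 398 − 31 = 367 left.
September 1989 has 30 days: 367 − 30 = 337 left.
October 1989 has 31 days: 337 − 31 = 306 left.
November 1989 has 30 days: 306 − 30 = 276 left.
December 1989 has 31 days: 276 − 31 = 245 left.
January 1990 has 31 days: 245 − 31 = 214 left.
February 1990 has 28 days (1990 is not a leap year): 214 − 28 = 186 left.
March 1990 has 31 days: 186 − 31 = 155 left.
April 1990 has 30 days: 155 − 30 = 125 left.
May 1990 has 31 days: 125 − 31 = 94 left.
June 1990 has 30 days: 94 − 30 = 64 left.
July 1990 has 31 days: 64 − 31 = 33 left.
August 1990 has 31 days: 33 − 31 = 2 left.
2 days into September 1990 → September 2, 1990.
Counting forward 232 days from September 2, 1990:
September has 30 days, so 30 − 2 = 28 days remain after September 2, 1990; 232 − 28 = 204 left.
October 1990 has 31 days: 204 − 31 = 173 left.
November 1990 has 30 days: 173 − 30 = 143 left.
December 1990 has 31 days: 143 − 31 = 112 left.
January 1991 has 31 days: 112 − 31 = 81 left.
February 1991 has 28 days (1991 is not a leap year): 81 − 28 = 53 left.
March 1991 has 31 days: 53 − 31 = 22 left.
22 days into April 1991 → April 22, 1991.
Subtracting 600 days from April 22, 1991:
Going back 22 days from April 22, 1991 reaches the end of the previous month; 600 − 22 = 578 left.
March 1991 has 31 days: 578 − 31 = 547 left.
February 1991 has 28 days (1991 is not a leap year): 547 − 28 = 519 left.
January 1991 has 31 days: 519 − 31 = 488 left.
December 1990 has 31 days: 488 − 31 = 457 left.
November 1990 has 30 days: 457 − 30 = 427 left.
October 1990 has 31 days: 427 − 31 = 396 left.
September 1990 has 30 days: 396 − 30 = 366 left.
August 1990 has 31 days: 366 − 31 = 335 left.
July 1990 has 31 days: 335 − 31 = 304 left.
June 1990 has 30 days: 304 − 30 = 274 left.
May 1990 has 31 days: 274 − 31 = 243 left.
April 1990 has 30 days: 243 − 30 = 213 left.
March 1990 has 31 days: 213 − 31 = 182 left.
February 1990 has 28 days (1990 is not a leap year): 182 − 28 = 154 left.
January 1990 has 31 days: 154 − 31 = 123 left.
December 1989 has 31 days: 123 − 31 = 92 left.
November 1989 has 30 days: 92 − 30 = 62 left.
October 1989 has 31 days: 62 − 31 = 31 left.
September 1989 has 30 days: 31 − 30 = 1 left.
August 1989 has 31 days; 31 − 1 = 30 → August 30, 1989.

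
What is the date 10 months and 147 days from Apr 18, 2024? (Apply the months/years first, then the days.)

July 15, 2025

Counting forward 10 months and 147 days from April 18, 2024: first the month/year part, then the days.
month 4 + 10 = 14, which is month 2 of year 2025 → February 2025.
Day 18 is valid in February, giving February 18, 2025.
Now add 147 days from February 18, 2025.
February has 28 days, so 28 − 18 = 10 days remain after February 18, 2025; 147 − 10 = 137 left.
March 2025 has 31 days: 137 − 31 = 106 left.
April 2025 has 30 days: 106 − 30 = 76 left.
May 2025 has 31 days: 76 − 31 = 45 left.
June 2025 has 30 days: 45 − 30 = 15 left.
15 days into July 2025 → July 15, 2025.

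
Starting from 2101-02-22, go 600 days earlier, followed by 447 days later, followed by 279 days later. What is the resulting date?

Subtracting 600 days from February 22, 2101:
Going back 22 days from February 22, 2101 reaches the end of the previous month; 600 − 22 = 578 left.
January 2101 has 31 days: 578 − 31 = 547 left.
December 2100 has 31 days: 547 − 31 = 516 left.
November 2100 has 30 days: 516 − 30 = 486 left.
October 2100 has 31 days: 486 − 31 = 455 left.
September 2100 has 30 days: 455 − 30 = 425 left.
August 2100 has 31 days: 425 − 31 = 394 left.
July 2100 has 31 days: 394 − 31 = 363 left.
June 2100 has 30 days: 363 − 30 = 333 left.
May 2100 has 31 days: 333 − 31 = 302 left.
April 2100 has 30 days: 302 − 30 = 272 left.
March 2100 has 31 days: 272 − 31 = 241 left.
February 2100 has 28 days (2100 is not a leap year (divisible by 100 but not 400)): 241 − 28 = 213 left.
January 2100 has 31 days: 213 − 31 = 182 left.
December 2099 has 31 days: 182 − 31 = 151 left.
November 2099 has 30 days: 151 − 30 = 121 left.
October 2099 has 31 days: 121 − 31 = 90 left.
September 2099 has 30 days: 90 − 30 = 60 left.
August 2099 has 31 days: 60 − 31 = 29 left.
July 2099 has 31 days; 31 − 29 = 2 → July 2, 2099.
Adding 447 days from July 2, 2099:
July has 31 days, so 31 − 2 = 29 days remain after July 2, 2099; 447 − 29 = 418 left.
August 2099 has 31 days: 418 − 31 = 387 left.
September 2099 has 30 days: 387 − 30 = 357 left.
October 2099 has 31 days: 357 − 31 = 326 left.
November 2099 has 30 days: 326 − 30 = 296 left.
December 2099 has 31 days: 296 − 31 = 265 left.
January 2100 has 31 days: 265 − 31 = 234 left.
February 2100 has 28 days (2100 is not a leap year (divisible by 100 but not 400)): 234 − 28 = 206 left.
March 2100 has 31 days: 206 − 31 = 175 left.
April 2100 has 30 days: 175 − 30 = 145 left.
May 2100 has 31 days: 145 − 31 = 114 left.
June 2100 has 30 days: 114 − 30 = 84 left.
July 2100 has 31 days: 84 − 31 = 53 left.
August 2100 has 31 days: 53 − 31 = 22 left.
22 days into September 2100 → September 22, 2100.
Adding 279 days from September 22, 2100:
September has 30 days, so 30 − 22 = 8 days remain after September 22, 2100; 279 − 8 = 271 left.
October 2100 has 31 days: 271 − 31 = 240 left.
November 2100 has 30 days: 240 − 30 = 210 left.
December 2100 has 31 days: 210 − 31 = 179 left.
January 2101 has 31 days: 179 − 31 = 148 left.
February 2101 has 28 days (2101 is not a leap year): 148 − 28 = 120 left.
March 2101 has 31 days: 120 − 31 = 89 left.
April 2101 has 30 days: 89 − 30 = 59 left.
May 2101 has 31 days: 59 − 31 = 28 left.
28 days into June 2101 → June 28, 2101.

June 28, 2101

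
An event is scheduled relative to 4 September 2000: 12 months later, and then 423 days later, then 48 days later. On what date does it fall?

Counting forward 12 months from September 4, 2000:
month 9 + 12 = 21, which is month 9 of year 2001 → September 2001.
Day 4 is valid in September, giving September 4, 2001.
Adding 423 days from September 4, 2001:
September has 30 days, so 30 − 4 = 26 days remain after September 4, 2001; 423 − 26 = 397 left.
October 2001 has 31 days: 397 − 31 = 366 left.
November 2001 has 30 days: 366 − 30 = 336 left.
December 2001 has 31 days: 336 − 31 = 305 left.
January 2002 has 31 days: 305 − 31 = 274 left.
February 2002 has 28 days (2002 is not a leap year): 274 − 28 = 246 left.
March 2002 has 31 days: 246 − 31 = 215 left.
April 2002 has 30 days: 215 − 30 = 185 left.
May 2002 has 31 days: 185 − 31 = 154 left.
June 2002 has 30 days: 154 − 30 = 124 left.
July 2002 has 31 days: 124 − 31 = 93 left.
August 2002 has 31 days: 93 − 31 = 62 left.
September 2002 has 30 days: 62 − 30 = 32 left.
October 2002 has 31 days: 32 − 31 = 1 left.
1 day into November 2002 → November 1, 2002.
Adding 48 days from November 1, 2002:
November has 30 days, so 30 − 1 = 29 days remain after November 1, 2002; 48 − 29 = 19 left.
19 days into December 2002 → December 19, 2002.

December 19, 2002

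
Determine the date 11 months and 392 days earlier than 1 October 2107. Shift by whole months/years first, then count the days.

Going back 11 months and 392 days from October 1, 2107: first the month/year part, then the days.
month 10 − 11 = -1, which is month 11 of year 2106 → November 2106.
Day 1 is valid in November, giving November 1, 2106.
Now subtract 392 days from November 1, 2106.
Going back 1 day from November 1, 2106 reaches the end of the previous month; 392 − 1 = 391 left.
October 2106 has 31 days: 391 − 31 = 360 left.
September 2106 has 30 days: 360 − 30 = 330 left.
August 2106 has 31 days: 330 − 31 = 299 left.
July 2106 has 31 days: 299 − 31 = 268 left.
June 2106 has 30 days: 268 − 30 = 238 left.
May 2106 has 31 days: 238 − 31 = 207 left.
April 2106 has 30 days: 207 − 30 = 177 left.
March 2106 has 31 days: 177 − 31 = 146 left.
February 2106 has 28 days (2106 is not a leap year): 146 − 28 = 118 left.
January 2106 has 31 days: 118 − 31 = 87 left.
December 2105 has 31 days: 87 − 31 = 56 left.
November 2105 has 30 days: 56 − 30 = 26 left.
October 2105 has 31 days; 31 − 26 = 5 → October 5, 2105.

October 5, 2105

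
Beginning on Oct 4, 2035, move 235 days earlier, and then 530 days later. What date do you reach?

July 25, 2036

Going back 235 days from October 4, 2035:
Going back 4 days from October 4, 2035 reaches the end of the previous month; 235 − 4 = 231 left.
September 2035 has 30 days: 231 − 30 = 201 left.
August 2035 has 31 days: 201 − 31 = 170 left.
July 2035 has 31 days: 170 − 31 = 139 left.
June 2035 has 30 days: 139 − 30 = 109 left.
May 2035 has 31 days: 109 − 31 = 78 left.
April 2035 has 30 days: 78 − 30 = 48 left.
March 2035 has 31 days: 48 − 31 = 17 left.
February 2035 has 28 days; 28 − 17 = 11 → February 11, 2035.
Counting forward 530 days from February 11, 2035:
February has 28 days, so 28 − 11 = 17 days remain after February 11, 2035; 530 − 17 = 513 left.
March 2035 has 31 days: 513 − 31 = 482 left.
April 2035 has 30 days: 482 − 30 = 452 left.
May 2035 has 31 days: 452 − 31 = 421 left.
June 2035 has 30 days: 421 − 30 = 391 left.
July 2035 has 31 days: 391 − 31 = 360 left.
August 2035 has 31 days: 360 − 31 = 329 left.
September 2035 has 30 days: 329 − 30 = 299 left.
October 2035 has 31 days: 299 − 31 = 268 left.
November 2035 has 30 days: 268 − 30 = 238 left.
December 2035 has 31 days: 238 − 31 = 207 left.
January 2036 has 31 days: 207 − 31 = 176 left.
February 2036 has 29 days (2036 is a leap year): 176 − 29 = 147 left.
March 2036 has 31 days: 147 − 31 = 116 left.
April 2036 has 30 days: 116 − 30 = 86 left.
May 2036 has 31 days: 86 − 31 = 55 left.
June 2036 has 30 days: 55 − 30 = 25 left.
25 days into July 2036 → July 25, 2036.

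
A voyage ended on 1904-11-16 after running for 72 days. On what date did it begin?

Subtracting 72 days from November 16, 1904.
Going back 16 days from November 16, 1904 reaches the end of the previous month; 72 − 16 = 56 left.
October 1904 has 31 days: 56 − 31 = 25 left.
September 1904 has 30 days; 30 − 25 = 5 → September 5, 1904.

September 5, 1904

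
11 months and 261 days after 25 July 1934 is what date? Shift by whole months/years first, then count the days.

March 12, 1936

Advancing 11 months and 261 days from July 25, 1934: first the month/year part, then the days.
month 7 + 11 = 18, which is month 6 of year 1935 → June 1935.
Day 25 is valid in June, giving June 25, 1935.
Now add 261 days from June 25, 1935.
June has 30 days, so 30 − 25 = 5 days remain after June 25, 1935; 261 − 5 = 256 left.
July 1935 has 31 days: 256 − 31 = 225 left.
August 1935 has 31 days: 225 − 31 = 194 left.
September 1935 has 30 days: 194 − 30 = 164 left.
October 1935 has 31 days: 164 − 31 = 133 left.
November 1935 has 30 days: 133 − 30 = 103 left.
December 1935 has 31 days: 103 − 31 = 72 left.
January 1936 has 31 days: 72 − 31 = 41 left.
February 1936 has 29 days (1936 is a leap year): 41 − 29 = 12 left.
12 days into March 1936 → March 12, 1936.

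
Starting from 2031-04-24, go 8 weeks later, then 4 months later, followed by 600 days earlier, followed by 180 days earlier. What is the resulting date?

August 30, 2029

Advancing 8 weeks (= 56 days) from April 24, 2031:
April has 30 days, so 30 − 24 = 6 days remain after April 24, 2031; 56 − 6 = 50 left.
May 2031 has 31 days: 50 − 31 = 19 left.
19 days into June 2031 → June 19, 2031.
Counting forward 4 months from June 19, 2031:
month 6 + 4 = 10 → October 2031.
Day 19 is valid in October, giving October 19, 2031.
Counting back 600 days from October 19, 2031:
Going back 19 days from October 19, 2031 reaches the end of the previous month; 600 − 19 = 581 left.
September 2031 has 30 days: 581 − 30 = 551 left.
August 2031 has 31 days: 551 − 31 = 520 left.
July 2031 has 31 days: 520 − 31 = 489 left.
June 2031 has 30 days: 489 − 30 = 459 left.
May 2031 has 31 days: 459 − 31 = 428 left.
April 2031 has 30 days: 428 − 30 = 398 left.
March 2031 has 31 days: 398 − 31 = 367 left.
February 2031 has 28 days (2031 is not a leap year): 367 − 28 = 339 left.
January 2031 has 31 days: 339 − 31 = 308 left.
December 2030 has 31 days: 308 − 31 = 277 left.
November 2030 has 30 days: 277 − 30 = 247 left.
October 2030 has 31 days: 247 − 31 = 216 left.
September 2030 has 30 days: 216 − 30 = 186 left.
August 2030 has 31 days: 186 − 31 = 155 left.
July 2030 has 31 days: 155 − 31 = 124 left.
June 2030 has 30 days: 124 − 30 = 94 left.
May 2030 has 31 days: 94 − 31 = 63 left.
April 2030 has 30 days: 63 − 30 = 33 left.
March 2030 has 31 days: 33 − 31 = 2 left.
February 2030 has 28 days; 28 − 2 = 26 → February 26, 2030.
Going back 180 days from February 26, 2030:
Going back 26 days from February 26, 2030 reaches the end of the previous month; 180 − 26 = 154 left.
January 2030 has 31 days: 154 − 31 = 123 left.
December 2029 has 31 days: 123 − 31 = 92 left.
November 2029 has 30 days: 92 − 30 = 62 left.
October 2029 has 31 days: 62 − 31 = 31 left.
September 2029 has 30 days: 31 − 30 = 1 left.
August 2029 has 31 days; 31 − 1 = 30 → August 30, 2029.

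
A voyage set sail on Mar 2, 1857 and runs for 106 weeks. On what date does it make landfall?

Advancing 106 weeks = 742 days from March 2, 1857.
March has 31 days, so 31 − 2 = 29 days remain after March 2, 1857; 742 − 29 = 713 left.
April 1857 has 30 days: 713 − 30 = 683 left.
May 1857 has 31 days: 683 − 31 = 652 left.
June 1857 has 30 days: 652 − 30 = 622 left.
July 1857 has 31 days: 622 − 31 = 591 left.
August 1857 has 31 days: 591 − 31 = 560 left.
September 1857 has 30 days: 560 − 30 = 530 left.
October 1857 has 31 days: 530 − 31 = 499 left.
November 1857 has 30 days: 499 − 30 = 469 left.
December 1857 has 31 days: 469 − 31 = 438 left.
January 1858 has 31 days: 438 − 31 = 407 left.
February 1858 has 28 days (1858 is not a leap year): 407 − 28 = 379 left.
March 1858 has 31 days: 379 − 31 = 348 left.
April 1858 has 30 days: 348 − 30 = 318 left.
May 1858 has 31 days: 318 − 31 = 287 left.
June 1858 has 30 days: 287 − 30 = 257 left.
July 1858 has 31 days: 257 − 31 = 226 left.
August 1858 has 31 days: 226 − 31 = 195 left.
September 1858 has 30 days: 195 − 30 = 165 left.
October 1858 has 31 days: 165 − 31 = 134 left.
November 1858 has 30 days: 134 − 30 = 104 left.
December 1858 has 31 days: 104 − 31 = 73 left.
January 1859 has 31 days: 73 − 31 = 42 left.
February 1859 has 28 days (1859 is not a leap year): 42 − 28 = 14 left.
14 days into March 1859 → March 14, 1859.

March 14, 1859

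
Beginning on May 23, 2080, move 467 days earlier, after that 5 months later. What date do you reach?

July 11, 2079

Subtracting 467 days from May 23, 2080:
Going back 23 days from May 23, 2080 reaches the end of the previous month; 467 − 23 = 444 left.
April 2080 has 30 days: 444 − 30 = 414 left.
March 2080 has 31 days: 414 − 31 = 383 left.
February 2080 has 29 days (2080 is a leap year): 383 − 29 = 354 left.
January 2080 has 31 days: 354 − 31 = 323 left.
December 2079 has 31 days: 323 − 31 = 292 left.
November 2079 has 30 days: 292 − 30 = 262 left.
October 2079 has 31 days: 262 − 31 = 231 left.
September 2079 has 30 days: 231 − 30 = 201 left.
August 2079 has 31 days: 201 − 31 = 170 left.
July 2079 has 31 days: 170 − 31 = 139 left.
June 2079 has 30 days: 139 − 30 = 109 left.
May 2079 has 31 days: 109 − 31 = 78 left.
April 2079 has 30 days: 78 − 30 = 48 left.
March 2079 has 31 days: 48 − 31 = 17 left.
February 2079 has 28 days; 28 − 17 = 11 → February 11, 2079.
Advancing 5 months from February 11, 2079:
month 2 + 5 = 7 → July 2079.
Day 11 is valid in July, giving July 11, 2079.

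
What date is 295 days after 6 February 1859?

Adding 295 days from February 6, 1859.
February has 28 days, so 28 − 6 = 22 days remain after February 6, 1859; 295 − 22 = 273 left.
March 1859 has 31 days: 273 − 31 = 242 left.
April 1859 has 30 days: 242 − 30 = 212 left.
May 1859 has 31 days: 212 − 31 = 181 left.
June 1859 has 30 days: 181 − 30 = 151 left.
July 1859 has 31 days: 151 − 31 = 120 left.
August 1859 has 31 days: 120 − 31 = 89 left.
September 1859 has 30 days: 89 − 30 = 59 left.
October 1859 has 31 days: 59 − 31 = 28 left.
28 days into November 1859 → November 28, 1859.

November 28, 1859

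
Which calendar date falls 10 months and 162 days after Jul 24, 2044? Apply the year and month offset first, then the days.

November 2, 2045

Advancing 10 months and 162 days from July 24, 2044: first the month/year part, then the days.
month 7 + 10 = 17, which is month 5 of year 2045 → May 2045.
Day 24 is valid in May, giving May 24, 2045.
Now add 162 days from May 24, 2045.
May has 31 days, so 31 − 24 = 7 days remain after May 24, 2045; 162 − 7 = 155 left.
June 2045 has 30 days: 155 − 30 = 125 left.
July 2045 has 31 days: 125 − 31 = 94 left.
August 2045 has 31 days: 94 − 31 = 63 left.
September 2045 has 30 days: 63 − 30 = 33 left.
October 2045 has 31 days: 33 − 31 = 2 left.
2 days into November 2045 → November 2, 2045.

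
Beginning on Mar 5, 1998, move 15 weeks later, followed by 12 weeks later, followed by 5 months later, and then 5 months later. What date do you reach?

Adding 15 weeks (= 105 days) from March 5, 1998:
March has 31 days, so 31 − 5 = 26 days remain after March 5, 1998; 105 − 26 = 79 left.
April 1998 has 30 days: 79 − 30 = 49 left.
May 1998 has 31 days: 49 − 31 = 18 left.
18 days into June 1998 → June 18, 1998.
Adding 12 weeks (= 84 days) from June 18, 1998:
June has 30 days, so 30 − 18 = 12 days remain after June 18, 1998; 84 − 12 = 72 left.
July 1998 has 31 days: 72 − 31 = 41 left.
August 1998 has 31 days: 41 − 31 = 10 left.
10 days into September 1998 → September 10, 1998.
Adding 5 months from September 10, 1998:
month 9 + 5 = 14, which is month 2 of year 1999 → February 1999.
Day 10 is valid in February, giving February 10, 1999.
Counting forward 5 months from February 10, 1999:
month 2 + 5 = 7 → July 1999.
Day 10 is valid in July, giving July 10, 1999.

July 10, 1999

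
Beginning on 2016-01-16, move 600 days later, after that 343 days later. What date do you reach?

Adding 600 days from January 16, 2016:
January has 31 days, so 31 − 16 = 15 days remain after January 16, 2016; 600 − 15 = 585 left.
February 2016 has 29 days (2016 is a leap year): 585 − 29 = 556 left.
March 2016 has 31 days: 556 − 31 = 525 left.
April 2016 has 30 days: 525 − 30 = 495 left.
May 2016 has 31 days: 495 − 31 = 464 left.
June 2016 has 30 days: 464 − 30 = 434 left.
July 2016 has 31 days: 434 − 31 = 403 left.
August 2016 has 31 days: 403 − 31 = 372 left.
September 2016 has 30 days: 372 − 30 = 342 left.
October 2016 has 31 days: 342 − 31 = 311 left.
November 2016 has 30 days: 311 − 30 = 281 left.
December 2016 has 31 days: 281 − 31 = 250 left.
January 2017 has 31 days: 250 − 31 = 219 left.
February 2017 has 28 days (2017 is not a leap year): 219 − 28 = 191 left.
March 2017 has 31 days: 191 − 31 = 160 left.
April 2017 has 30 days: 160 − 30 = 130 left.
May 2017 has 31 days: 130 − 31 = 99 left.
June 2017 has 30 days: 99 − 30 = 69 left.
July 2017 has 31 days: 69 − 31 = 38 left.
August 2017 has 31 days: 38 − 31 = 7 left.
7 days into September 2017 → September 7, 2017.
Counting forward 343 days from September 7, 2017:
September has 30 days, so 30 − 7 = 23 days remain after September 7, 2017; 343 − 23 = 320 left.
October 2017 has 31 days: 320 − 31 = 289 left.
November 2017 has 30 days: 289 − 30 = 259 left.
December 2017 has 31 days: 259 − 31 = 228 left.
January 2018 has 31 days: 228 − 31 = 197 left.
February 2018 has 28 days (2018 is not a leap year): 197 − 28 = 169 left.
March 2018 has 31 days: 169 − 31 = 138 left.
April 2018 has 30 days: 138 − 30 = 108 left.
May 2018 has 31 days: 108 − 31 = 77 left.
June 2018 has 30 days: 77 − 30 = 47 left.
July 2018 has 31 days: 47 − 31 = 16 left.
16 days into August 2018 → August 16, 2018.

August 16, 2018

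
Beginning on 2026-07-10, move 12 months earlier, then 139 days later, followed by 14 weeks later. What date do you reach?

March 4, 2026

Subtracting 12 months from July 10, 2026:
month 7 − 12 = -5, which is month 7 of year 2025 → July 2025.
Day 10 is valid in July, giving July 10, 2025.
Adding 139 days from July 10, 2025:
July has 31 days, so 31 − 10 = 21 days remain after July 10, 2025; 139 − 21 = 118 left.
August 2025 has 31 days: 118 − 31 = 87 left.
September 2025 has 30 days: 87 − 30 = 57 left.
October 2025 has 31 days: 57 − 31 = 26 left.
26 days into November 2025 → November 26, 2025.
Adding 14 weeks (= 98 days) from November 26, 2025:
November has 30 days, so 30 − 26 = 4 days remain after November 26, 2025; 98 − 4 = 94 left.
December 2025 has 31 days: 94 − 31 = 63 left.
January 2026 has 31 days: 63 − 31 = 32 left.
February 2026 has 28 days (2026 is not a leap year): 32 − 28 = 4 left.
4 days into March 2026 → March 4, 2026.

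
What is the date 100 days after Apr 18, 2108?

July 27, 2108

Advancing 100 days from April 18, 2108.
April has 30 days, so 30 − 18 = 12 days remain after April 18, 2108; 100 − 12 = 88 left.
May 2108 has 31 days: 88 − 31 = 57 left.
June 2108 has 30 days: 57 − 30 = 27 left.
27 days into July 2108 → July 27, 2108.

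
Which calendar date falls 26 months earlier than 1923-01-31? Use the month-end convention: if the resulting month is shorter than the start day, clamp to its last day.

Going back 26 months from January 31, 1923.
month 1 − 26 = -25, which is month 11 of year 1920 → November 1920.
November 1920 has only 30 days and the start was day 31, so the date clamps to November 30, 1920.

November 30, 1920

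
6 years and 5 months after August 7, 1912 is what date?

January 7, 1919

Adding 6 years and 5 months from August 7, 1912.
+6 years → 1918; month 8 + 5 = 13, which is month 1 of year 1919 → January 1919.
Day 7 is valid in January, giving January 7, 1919.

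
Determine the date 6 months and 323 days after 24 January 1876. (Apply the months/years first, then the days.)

Adding 6 months and 323 days from January 24, 1876: first the month/year part, then the days.
month 1 + 6 = 7 → July 1876.
Day 24 is valid in July, giving July 24, 1876.
Now add 323 days from July 24, 1876.
July has 31 days, so 31 − 24 = 7 days remain after July 24, 1876; 323 − 7 = 316 left.
August 1876 has 31 days: 316 − 31 = 285 left.
September 1876 has 30 days: 285 − 30 = 255 left.
October 1876 has 31 days: 255 − 31 = 224 left.
November 1876 has 30 days: 224 − 30 = 194 left.
December 1876 has 31 days: 194 − 31 = 163 left.
January 1877 has 31 days: 163 − 31 = 132 left.
February 1877 has 28 days (1877 is not a leap year): 132 − 28 = 104 left.
March 1877 has 31 days: 104 − 31 = 73 left.
April 1877 has 30 days: 73 − 30 = 43 left.
May 1877 has 31 days: 43 − 31 = 12 left.
12 days into June 1877 → June 12, 1877.

June 12, 1877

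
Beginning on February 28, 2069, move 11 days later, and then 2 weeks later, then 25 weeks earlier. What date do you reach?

Adding 11 days from February 28, 2069:
February has 28 days, so 28 − 28 = 0 days remain after February 28, 2069; 11 − 0 = 11 left.
11 days into March 2069 → March 11, 2069.
Adding 2 weeks (= 14 days) from March 11, 2069:
March has 31 days; 11 + 14 = 25, still in March.
Counting back 25 weeks (= 175 days) from March 25, 2069:
Going back 25 days from March 25, 2069 reaches the end of the previous month; 175 − 25 = 150 left.
February 2069 has 28 days (2069 is not a leap year): 150 − 28 = 122 left.
January 2069 has 31 days: 122 − 31 = 91 left.
December 2068 has 31 days: 91 − 31 = 60 left.
November 2068 has 30 days: 60 − 30 = 30 left.
October 2068 has 31 days; 31 − 30 = 1 → October 1, 2068.

October 1, 2068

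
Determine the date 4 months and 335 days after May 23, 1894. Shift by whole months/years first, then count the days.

August 24, 1895

Advancing 4 months and 335 days from May 23, 1894: first the month/year part, then the days.
month 5 + 4 = 9 → September 1894.
Day 23 is valid in September, giving September 23, 1894.
Now add 335 days from September 23, 1894.
September has 30 days, so 30 − 23 = 7 days remain after September 23, 1894; 335 − 7 = 328 left.
October 1894 has 31 days: 328 − 31 = 297 left.
November 1894 has 30 days: 297 − 30 = 267 left.
December 1894 has 31 days: 267 − 31 = 236 left.
January 1895 has 31 days: 236 − 31 = 205 left.
February 1895 has 28 days (1895 is not a leap year): 205 − 28 = 177 left.
March 1895 has 31 days: 177 − 31 = 146 left.
April 1895 has 30 days: 146 − 30 = 116 left.
May 1895 has 31 days: 116 − 31 = 85 left.
June 1895 has 30 days: 85 − 30 = 55 left.
July 1895 has 31 days: 55 − 31 = 24 left.
24 days into August 1895 → August 24, 1895.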